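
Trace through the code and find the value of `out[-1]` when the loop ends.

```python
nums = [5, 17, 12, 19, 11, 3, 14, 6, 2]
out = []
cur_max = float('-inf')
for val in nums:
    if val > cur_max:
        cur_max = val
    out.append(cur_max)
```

Let's trace through this code step by step.

Initialize: nums = [5, 17, 12, 19, 11, 3, 14, 6, 2]
Initialize: out = []
Initialize: cur_max = -inf
Entering loop: for val in nums:
After iteration 1: val = 5, out = [5], cur_max = 5
After iteration 2: val = 17, out = [5, 17], cur_max = 17
After iteration 3: val = 12, out = [5, 17, 17], cur_max = 17
After iteration 4: val = 19, out = [5, 17, 17, 19], cur_max = 19
After iteration 5: val = 11, out = [5, 17, 17, 19, 19], cur_max = 19
After iteration 6: val = 3, out = [5, 17, 17, 19, 19, 19], cur_max = 19
After iteration 7: val = 14, out = [5, 17, 17, 19, 19, 19, 19], cur_max = 19
After iteration 8: val = 6, out = [5, 17, 17, 19, 19, 19, 19, 19], cur_max = 19
After iteration 9: val = 2, out = [5, 17, 17, 19, 19, 19, 19, 19, 19], cur_max = 19
Loop ends.
out[-1] = 19

Final answer: 19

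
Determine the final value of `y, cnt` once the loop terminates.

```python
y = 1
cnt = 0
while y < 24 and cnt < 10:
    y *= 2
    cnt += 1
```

Let's trace through this code step by step.

Initialize: y = 1
Initialize: cnt = 0
Entering loop: while y < 24 and cnt < 10:
After iteration 1: y = 2, cnt = 1
After iteration 2: y = 4, cnt = 2
After iteration 3: y = 8, cnt = 3
After iteration 4: y = 16, cnt = 4
After iteration 5: y = 32, cnt = 5
Loop ends.

Final answer: 32, 5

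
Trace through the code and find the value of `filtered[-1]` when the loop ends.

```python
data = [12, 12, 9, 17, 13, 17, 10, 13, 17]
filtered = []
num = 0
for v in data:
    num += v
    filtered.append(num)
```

Let's trace through this code step by step.

Initialize: data = [12, 12, 9, 17, 13, 17, 10, 13, 17]
Initialize: filtered = []
Initialize: num = 0
Entering loop: for v in data:
After iteration 1: v = 12, filtered = [12], num = 12
After iteration 2: v = 12, filtered = [12, 24], num = 24
After iteration 3: v = 9, filtered = [12, 24, 33], num = 33
After iteration 4: v = 17, filtered = [12, 24, 33, 50], num = 50
After iteration 5: v = 13, filtered = [12, 24, 33, 50, 63], num = 63
After iteration 6: v = 17, filtered = [12, 24, 33, 50, 63, 80], num = 80
After iteration 7: v = 10, filtered = [12, 24, 33, 50, 63, 80, 90], num = 90
After iteration 8: v = 13, filtered = [12, 24, 33, 50, 63, 80, 90, 103], num = 103
After iteration 9: v = 17, filtered = [12, 24, 33, 50, 63, 80, 90, 103, 120], num = 120
Loop ends.
filtered[-1] = 120

Final answer: 120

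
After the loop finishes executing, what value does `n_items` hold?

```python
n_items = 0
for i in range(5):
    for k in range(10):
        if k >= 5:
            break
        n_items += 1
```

Let's trace through this code step by step.

Initialize: n_items = 0
Entering loop: for i in range(5):
After iteration 1: i = 0, n_items = 5
After iteration 2: i = 1, n_items = 10
After iteration 3: i = 2, n_items = 15
After iteration 4: i = 3, n_items = 20
After iteration 5: i = 4, n_items = 25
Loop ends.

Final answer: 25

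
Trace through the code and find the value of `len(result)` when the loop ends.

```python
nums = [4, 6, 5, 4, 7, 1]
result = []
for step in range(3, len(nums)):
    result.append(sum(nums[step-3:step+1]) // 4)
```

Let's trace through this code step by step.

Initialize: nums = [4, 6, 5, 4, 7, 1]
Initialize: result = []
Entering loop: for step in range(3, len(nums)):
After iteration 1: step = 3, result = [4]
After iteration 2: step = 4, result = [4, 5]
After iteration 3: step = 5, result = [4, 5, 4]
Loop ends.
len(result) = 3

Final answer: 3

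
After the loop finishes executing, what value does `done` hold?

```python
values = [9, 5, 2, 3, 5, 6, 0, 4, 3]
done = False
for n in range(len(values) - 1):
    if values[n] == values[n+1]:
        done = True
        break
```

Let's trace through this code step by step.

Initialize: values = [9, 5, 2, 3, 5, 6, 0, 4, 3]
Initialize: done = False
Entering loop: for n in range(len(values) - 1):
After iteration 1: n = 0, done = False
After iteration 2: n = 1, done = False
After iteration 3: n = 2, done = False
After iteration 4: n = 3, done = False
After iteration 5: n = 4, done = False
After iteration 6: n = 5, done = False
After iteration 7: n = 6, done = False
After iteration 8: n = 7, done = False
Loop ends.

Final answer: False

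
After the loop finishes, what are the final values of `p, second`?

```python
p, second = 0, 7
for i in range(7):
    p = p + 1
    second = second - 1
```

Let's trace through this code step by step.

Initialize: p = 0
Initialize: second = 7
Entering loop: for i in range(7):
After iteration 1: i = 0, p = 1, second = 6
After iteration 2: i = 1, p = 2, second = 5
After iteration 3: i = 2, p = 3, second = 4
After iteration 4: i = 3, p = 4, second = 3
After iteration 5: i = 4, p = 5, second = 2
After iteration 6: i = 5, p = 6, second = 1
After iteration 7: i = 6, p = 7, second = 0
Loop ends.

Final answer: 7, 0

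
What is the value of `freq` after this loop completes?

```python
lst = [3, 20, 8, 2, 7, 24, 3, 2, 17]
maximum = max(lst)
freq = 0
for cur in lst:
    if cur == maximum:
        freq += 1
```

Let's trace through this code step by step.

Initialize: lst = [3, 20, 8, 2, 7, 24, 3, 2, 17]
Initialize: maximum = 24
Initialize: freq = 0
Entering loop: for cur in lst:
After iteration 1: cur = 3, freq = 0
After iteration 2: cur = 20, freq = 0
After iteration 3: cur = 8, freq = 0
After iteration 4: cur = 2, freq = 0
After iteration 5: cur = 7, freq = 0
After iteration 6: cur = 24, freq = 1
After iteration 7: cur = 3, freq = 1
After iteration 8: cur = 2, freq = 1
After iteration 9: cur = 17, freq = 1
Loop ends.

Final answer: 1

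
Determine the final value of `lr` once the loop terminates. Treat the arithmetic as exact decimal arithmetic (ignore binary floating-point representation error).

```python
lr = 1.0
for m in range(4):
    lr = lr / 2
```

Let's trace through this code step by step.

Initialize: lr = 1.0
Entering loop: for m in range(4):
After iteration 1: m = 0, lr = 0.5
After iteration 2: m = 1, lr = 0.25
After iteration 3: m = 2, lr = 0.125
After iteration 4: m = 3, lr = 0.0625
Loop ends.

Final answer: 0.0625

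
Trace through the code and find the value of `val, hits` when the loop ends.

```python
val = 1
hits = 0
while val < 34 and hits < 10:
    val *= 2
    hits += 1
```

Let's trace through this code step by step.

Initialize: val = 1
Initialize: hits = 0
Entering loop: while val < 34 and hits < 10:
After iteration 1: val = 2, hits = 1
After iteration 2: val = 4, hits = 2
After iteration 3: val = 8, hits = 3
After iteration 4: val = 16, hits = 4
After iteration 5: val = 32, hits = 5
After iteration 6: val = 64, hits = 6
Loop ends.

Final answer: 64, 6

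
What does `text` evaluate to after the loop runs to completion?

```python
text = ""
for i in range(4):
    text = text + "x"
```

Let's trace through this code step by step.

Initialize: text = ''
Entering loop: for i in range(4):
After iteration 1: i = 0, text = 'x'
After iteration 2: i = 1, text = 'xx'
After iteration 3: i = 2, text = 'xxx'
After iteration 4: i = 3, text = 'xxxx'
Loop ends.

Final answer: 'xxxx'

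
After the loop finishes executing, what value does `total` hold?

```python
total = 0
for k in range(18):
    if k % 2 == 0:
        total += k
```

Let's trace through this code step by step.

Initialize: total = 0
Entering loop: for k in range(18):
After iteration 1: k = 0, total = 0
After iteration 2: k = 1, total = 0
After iteration 3: k = 2, total = 2
After iteration 4: k = 3, total = 2
After iteration 5: k = 4, total = 6
After iteration 6: k = 5, total = 6
After iteration 7: k = 6, total = 12
After iteration 8: k = 7, total = 12
After iteration 9: k = 8, total = 20
After iteration 10: k = 9, total = 20
After iteration 11: k = 10, total = 30
After iteration 12: k = 11, total = 30
After iteration 13: k = 12, total = 42
After iteration 14: k = 13, total = 42
After iteration 15: k = 14, total = 56
After iteration 16: k = 15, total = 56
After iteration 17: k = 16, total = 72
After iteration 18: k = 17, total = 72
Loop ends.

Final answer: 72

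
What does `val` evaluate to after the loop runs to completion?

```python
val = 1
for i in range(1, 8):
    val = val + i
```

Let's trace through this code step by step.

Initialize: val = 1
Entering loop: for i in range(1, 8):
After iteration 1: i = 1, val = 2
After iteration 2: i = 2, val = 4
After iteration 3: i = 3, val = 7
After iteration 4: i = 4, val = 11
After iteration 5: i = 5, val = 16
After iteration 6: i = 6, val = 22
After iteration 7: i = 7, val = 29
Loop ends.

Final answer: 29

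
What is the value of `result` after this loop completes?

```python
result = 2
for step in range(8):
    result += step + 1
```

Let's trace through this code step by step.

Initialize: result = 2
Entering loop: for step in range(8):
After iteration 1: step = 0, result = 3
After iteration 2: step = 1, result = 5
After iteration 3: step = 2, result = 8
After iteration 4: step = 3, result = 12
After iteration 5: step = 4, result = 17
After iteration 6: step = 5, result = 23
After iteration 7: step = 6, result = 30
After iteration 8: step = 7, result = 38
Loop ends.

Final answer: 38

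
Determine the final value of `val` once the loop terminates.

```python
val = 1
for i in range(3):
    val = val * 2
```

Let's trace through this code step by step.

Initialize: val = 1
Entering loop: for i in range(3):
After iteration 1: i = 0, val = 2
After iteration 2: i = 1, val = 4
After iteration 3: i = 2, val = 8
Loop ends.

Final answer: 8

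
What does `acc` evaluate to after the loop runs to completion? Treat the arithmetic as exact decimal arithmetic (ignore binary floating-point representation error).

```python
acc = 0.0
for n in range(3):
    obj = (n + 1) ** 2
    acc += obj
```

Let's trace through this code step by step.

Initialize: acc = 0.0
Entering loop: for n in range(3):
After iteration 1: n = 0, acc = 1.0, obj = 1
After iteration 2: n = 1, acc = 5.0, obj = 4
After iteration 3: n = 2, acc = 14.0, obj = 9
Loop ends.

Final answer: 14.0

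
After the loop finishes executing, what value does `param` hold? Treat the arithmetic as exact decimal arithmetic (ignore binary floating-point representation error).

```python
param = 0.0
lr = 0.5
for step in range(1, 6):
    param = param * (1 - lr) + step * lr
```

Let's trace through this code step by step.

Initialize: param = 0.0
Initialize: lr = 0.5
Entering loop: for step in range(1, 6):
After iteration 1: step = 1, param = 0.5
After iteration 2: step = 2, param = 1.25
After iteration 3: step = 3, param = 2.125
After iteration 4: step = 4, param = 3.0625
After iteration 5: step = 5, param = 4.03125
Loop ends.

Final answer: 4.03125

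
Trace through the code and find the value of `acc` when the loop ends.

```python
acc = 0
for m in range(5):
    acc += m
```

Let's trace through this code step by step.

Initialize: acc = 0
Entering loop: for m in range(5):
After iteration 1: m = 0, acc = 0
After iteration 2: m = 1, acc = 1
After iteration 3: m = 2, acc = 3
After iteration 4: m = 3, acc = 6
After iteration 5: m = 4, acc = 10
Loop ends.

Final answer: 10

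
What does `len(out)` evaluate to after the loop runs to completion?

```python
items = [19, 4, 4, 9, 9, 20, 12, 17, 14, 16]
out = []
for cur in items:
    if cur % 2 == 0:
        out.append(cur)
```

Let's trace through this code step by step.

Initialize: items = [19, 4, 4, 9, 9, 20, 12, 17, 14, 16]
Initialize: out = []
Entering loop: for cur in items:
After iteration 1: cur = 19, out = []
After iteration 2: cur = 4, out = [4]
After iteration 3: cur = 4, out = [4, 4]
After iteration 4: cur = 9, out = [4, 4]
After iteration 5: cur = 9, out = [4, 4]
After iteration 6: cur = 20, out = [4, 4, 20]
After iteration 7: cur = 12, out = [4, 4, 20, 12]
After iteration 8: cur = 17, out = [4, 4, 20, 12]
After iteration 9: cur = 14, out = [4, 4, 20, 12, 14]
After iteration 10: cur = 16, out = [4, 4, 20, 12, 14, 16]
Loop ends.
len(out) = 6

Final answer: 6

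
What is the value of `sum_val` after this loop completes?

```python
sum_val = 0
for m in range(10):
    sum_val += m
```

Let's trace through this code step by step.

Initialize: sum_val = 0
Entering loop: for m in range(10):
After iteration 1: m = 0, sum_val = 0
After iteration 2: m = 1, sum_val = 1
After iteration 3: m = 2, sum_val = 3
After iteration 4: m = 3, sum_val = 6
After iteration 5: m = 4, sum_val = 10
After iteration 6: m = 5, sum_val = 15
After iteration 7: m = 6, sum_val = 21
After iteration 8: m = 7, sum_val = 28
After iteration 9: m = 8, sum_val = 36
After iteration 10: m = 9, sum_val = 45
Loop ends.

Final answer: 45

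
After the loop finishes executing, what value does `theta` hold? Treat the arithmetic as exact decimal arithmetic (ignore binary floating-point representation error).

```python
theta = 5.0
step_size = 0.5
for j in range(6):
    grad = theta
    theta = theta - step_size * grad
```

Let's trace through this code step by step.

Initialize: theta = 5.0
Initialize: step_size = 0.5
Entering loop: for j in range(6):
After iteration 1: j = 0, theta = 2.5, grad = 5.0
After iteration 2: j = 1, theta = 1.25, grad = 2.5
After iteration 3: j = 2, theta = 0.625, grad = 1.25
After iteration 4: j = 3, theta = 0.3125, grad = 0.625
After iteration 5: j = 4, theta = 0.15625, grad = 0.3125
After iteration 6: j = 5, theta = 0.078125, grad = 0.15625
Loop ends.

Final answer: 0.078125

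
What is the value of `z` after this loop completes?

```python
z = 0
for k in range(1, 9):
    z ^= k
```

Let's trace through this code step by step.

Initialize: z = 0
Entering loop: for k in range(1, 9):
After iteration 1: k = 1, z = 1
After iteration 2: k = 2, z = 3
After iteration 3: k = 3, z = 0
After iteration 4: k = 4, z = 4
After iteration 5: k = 5, z = 1
After iteration 6: k = 6, z = 7
After iteration 7: k = 7, z = 0
After iteration 8: k = 8, z = 8
Loop ends.

Final answer: 8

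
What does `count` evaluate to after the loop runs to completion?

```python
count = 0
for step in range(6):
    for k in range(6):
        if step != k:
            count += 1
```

Let's trace through this code step by step.

Initialize: count = 0
Entering loop: for step in range(6):
After iteration 1: step = 0, count = 5
After iteration 2: step = 1, count = 10
After iteration 3: step = 2, count = 15
After iteration 4: step = 3, count = 20
After iteration 5: step = 4, count = 25
After iteration 6: step = 5, count = 30
Loop ends.

Final answer: 30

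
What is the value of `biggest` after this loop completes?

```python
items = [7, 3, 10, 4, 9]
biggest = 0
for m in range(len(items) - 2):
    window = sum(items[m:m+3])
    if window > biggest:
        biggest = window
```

Let's trace through this code step by step.

Initialize: items = [7, 3, 10, 4, 9]
Initialize: biggest = 0
Entering loop: for m in range(len(items) - 2):
After iteration 1: m = 0, biggest = 20, window = 20
After iteration 2: m = 1, biggest = 20, window = 17
After iteration 3: m = 2, biggest = 23, window = 23
Loop ends.

Final answer: 23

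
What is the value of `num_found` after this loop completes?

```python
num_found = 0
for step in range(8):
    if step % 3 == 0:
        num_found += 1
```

Let's trace through this code step by step.

Initialize: num_found = 0
Entering loop: for step in range(8):
After iteration 1: step = 0, num_found = 1
After iteration 2: step = 1, num_found = 1
After iteration 3: step = 2, num_found = 1
After iteration 4: step = 3, num_found = 2
After iteration 5: step = 4, num_found = 2
After iteration 6: step = 5, num_found = 2
After iteration 7: step = 6, num_found = 3
After iteration 8: step = 7, num_found = 3
Loop ends.

Final answer: 3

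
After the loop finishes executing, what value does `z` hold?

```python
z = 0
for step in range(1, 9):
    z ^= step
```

Let's trace through this code step by step.

Initialize: z = 0
Entering loop: for step in range(1, 9):
After iteration 1: step = 1, z = 1
After iteration 2: step = 2, z = 3
After iteration 3: step = 3, z = 0
After iteration 4: step = 4, z = 4
After iteration 5: step = 5, z = 1
After iteration 6: step = 6, z = 7
After iteration 7: step = 7, z = 0
After iteration 8: step = 8, z = 8
Loop ends.

Final answer: 8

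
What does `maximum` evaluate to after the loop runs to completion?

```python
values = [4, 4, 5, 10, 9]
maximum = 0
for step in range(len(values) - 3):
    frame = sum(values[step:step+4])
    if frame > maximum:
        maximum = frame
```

Let's trace through this code step by step.

Initialize: values = [4, 4, 5, 10, 9]
Initialize: maximum = 0
Entering loop: for step in range(len(values) - 3):
After iteration 1: step = 0, maximum = 23, frame = 23
After iteration 2: step = 1, maximum = 28, frame = 28
Loop ends.

Final answer: 28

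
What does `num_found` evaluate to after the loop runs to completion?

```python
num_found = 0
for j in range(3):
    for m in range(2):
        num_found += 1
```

Let's trace through this code step by step.

Initialize: num_found = 0
Entering loop: for j in range(3):
After iteration 1: j = 0, num_found = 2
After iteration 2: j = 1, num_found = 4
After iteration 3: j = 2, num_found = 6
Loop ends.

Final answer: 6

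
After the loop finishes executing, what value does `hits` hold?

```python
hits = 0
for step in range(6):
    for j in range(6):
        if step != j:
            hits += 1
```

Let's trace through this code step by step.

Initialize: hits = 0
Entering loop: for step in range(6):
After iteration 1: step = 0, hits = 5
After iteration 2: step = 1, hits = 10
After iteration 3: step = 2, hits = 15
After iteration 4: step = 3, hits = 20
After iteration 5: step = 4, hits = 25
After iteration 6: step = 5, hits = 30
Loop ends.

Final answer: 30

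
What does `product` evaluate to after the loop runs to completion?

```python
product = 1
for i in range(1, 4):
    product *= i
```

Let's trace through this code step by step.

Initialize: product = 1
Entering loop: for i in range(1, 4):
After iteration 1: i = 1, product = 1
After iteration 2: i = 2, product = 2
After iteration 3: i = 3, product = 6
Loop ends.

Final answer: 6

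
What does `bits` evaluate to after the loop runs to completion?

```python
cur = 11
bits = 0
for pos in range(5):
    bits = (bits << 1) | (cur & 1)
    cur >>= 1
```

Let's trace through this code step by step.

Initialize: cur = 11
Initialize: bits = 0
Entering loop: for pos in range(5):
After iteration 1: pos = 0, cur = 5, bits = 1
After iteration 2: pos = 1, cur = 2, bits = 3
After iteration 3: pos = 2, cur = 1, bits = 6
After iteration 4: pos = 3, cur = 0, bits = 13
After iteration 5: pos = 4, cur = 0, bits = 26
Loop ends.

Final answer: 26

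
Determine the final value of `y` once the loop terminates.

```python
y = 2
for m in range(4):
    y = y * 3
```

Let's trace through this code step by step.

Initialize: y = 2
Entering loop: for m in range(4):
After iteration 1: m = 0, y = 6
After iteration 2: m = 1, y = 18
After iteration 3: m = 2, y = 54
After iteration 4: m = 3, y = 162
Loop ends.

Final answer: 162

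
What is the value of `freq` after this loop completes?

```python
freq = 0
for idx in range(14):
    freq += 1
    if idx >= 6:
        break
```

Let's trace through this code step by step.

Initialize: freq = 0
Entering loop: for idx in range(14):
After iteration 1: idx = 0, freq = 1
After iteration 2: idx = 1, freq = 2
After iteration 3: idx = 2, freq = 3
After iteration 4: idx = 3, freq = 4
After iteration 5: idx = 4, freq = 5
After iteration 6: idx = 5, freq = 6
After iteration 7: idx = 6, freq = 7
Loop ends.

Final answer: 7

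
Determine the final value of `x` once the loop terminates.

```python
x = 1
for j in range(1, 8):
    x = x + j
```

Let's trace through this code step by step.

Initialize: x = 1
Entering loop: for j in range(1, 8):
After iteration 1: j = 1, x = 2
After iteration 2: j = 2, x = 4
After iteration 3: j = 3, x = 7
After iteration 4: j = 4, x = 11
After iteration 5: j = 5, x = 16
After iteration 6: j = 6, x = 22
After iteration 7: j = 7, x = 29
Loop ends.

Final answer: 29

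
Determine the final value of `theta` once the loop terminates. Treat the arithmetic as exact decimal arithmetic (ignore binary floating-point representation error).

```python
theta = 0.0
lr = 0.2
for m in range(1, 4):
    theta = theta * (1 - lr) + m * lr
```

Let's trace through this code step by step.

Initialize: theta = 0.0
Initialize: lr = 0.2
Entering loop: for m in range(1, 4):
After iteration 1: m = 1, theta = 0.2
After iteration 2: m = 2, theta = 0.56
After iteration 3: m = 3, theta = 1.048
Loop ends.

Final answer: 1.048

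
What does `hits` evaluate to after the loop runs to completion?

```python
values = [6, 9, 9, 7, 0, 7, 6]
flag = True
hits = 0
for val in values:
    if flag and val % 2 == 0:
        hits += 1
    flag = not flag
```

Let's trace through this code step by step.

Initialize: values = [6, 9, 9, 7, 0, 7, 6]
Initialize: flag = True
Initialize: hits = 0
Entering loop: for val in values:
After iteration 1: val = 6, flag = False, hits = 1
After iteration 2: val = 9, flag = True, hits = 1
After iteration 3: val = 9, flag = False, hits = 1
After iteration 4: val = 7, flag = True, hits = 1
After iteration 5: val = 0, flag = False, hits = 2
After iteration 6: val = 7, flag = True, hits = 2
After iteration 7: val = 6, flag = False, hits = 3
Loop ends.

Final answer: 3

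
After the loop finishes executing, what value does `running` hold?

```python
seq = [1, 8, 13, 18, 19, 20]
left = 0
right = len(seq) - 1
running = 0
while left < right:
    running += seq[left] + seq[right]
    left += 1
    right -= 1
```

Let's trace through this code step by step.

Initialize: seq = [1, 8, 13, 18, 19, 20]
Initialize: left = 0
Initialize: right = 5
Initialize: running = 0
Entering loop: while left < right:
After iteration 1: left = 1, right = 4, running = 21
After iteration 2: left = 2, right = 3, running = 48
After iteration 3: left = 3, right = 2, running = 79
Loop ends.

Final answer: 79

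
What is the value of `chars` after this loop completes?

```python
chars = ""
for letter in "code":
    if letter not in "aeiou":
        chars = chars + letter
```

Let's trace through this code step by step.

Initialize: chars = ''
Entering loop: for letter in "code":
After iteration 1: letter = 'c', chars = 'c'
After iteration 2: letter = 'o', chars = 'c'
After iteration 3: letter = 'd', chars = 'cd'
After iteration 4: letter = 'e', chars = 'cd'
Loop ends.

Final answer: 'cd'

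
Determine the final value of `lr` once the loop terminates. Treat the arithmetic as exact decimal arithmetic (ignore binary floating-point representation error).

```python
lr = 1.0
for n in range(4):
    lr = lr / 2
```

Let's trace through this code step by step.

Initialize: lr = 1.0
Entering loop: for n in range(4):
After iteration 1: n = 0, lr = 0.5
After iteration 2: n = 1, lr = 0.25
After iteration 3: n = 2, lr = 0.125
After iteration 4: n = 3, lr = 0.0625
Loop ends.

Final answer: 0.0625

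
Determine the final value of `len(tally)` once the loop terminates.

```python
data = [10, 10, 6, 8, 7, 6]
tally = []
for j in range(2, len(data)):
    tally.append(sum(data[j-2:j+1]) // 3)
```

Let's trace through this code step by step.

Initialize: data = [10, 10, 6, 8, 7, 6]
Initialize: tally = []
Entering loop: for j in range(2, len(data)):
After iteration 1: j = 2, tally = [8]
After iteration 2: j = 3, tally = [8, 8]
After iteration 3: j = 4, tally = [8, 8, 7]
After iteration 4: j = 5, tally = [8, 8, 7, 7]
Loop ends.
len(tally) = 4

Final answer: 4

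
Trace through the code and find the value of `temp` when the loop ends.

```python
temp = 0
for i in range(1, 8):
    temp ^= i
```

Let's trace through this code step by step.

Initialize: temp = 0
Entering loop: for i in range(1, 8):
After iteration 1: i = 1, temp = 1
After iteration 2: i = 2, temp = 3
After iteration 3: i = 3, temp = 0
After iteration 4: i = 4, temp = 4
After iteration 5: i = 5, temp = 1
After iteration 6: i = 6, temp = 7
After iteration 7: i = 7, temp = 0
Loop ends.

Final answer: 0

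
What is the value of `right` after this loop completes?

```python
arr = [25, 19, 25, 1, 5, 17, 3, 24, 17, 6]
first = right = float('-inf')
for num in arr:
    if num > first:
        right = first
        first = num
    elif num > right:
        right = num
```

Let's trace through this code step by step.

Initialize: arr = [25, 19, 25, 1, 5, 17, 3, 24, 17, 6]
Initialize: first = -inf
Initialize: right = -inf
Entering loop: for num in arr:
After iteration 1: num = 25, first = 25, right = -inf
After iteration 2: num = 19, first = 25, right = 19
After iteration 3: num = 25, first = 25, right = 25
After iteration 4: num = 1, first = 25, right = 25
After iteration 5: num = 5, first = 25, right = 25
After iteration 6: num = 17, first = 25, right = 25
After iteration 7: num = 3, first = 25, right = 25
After iteration 8: num = 24, first = 25, right = 25
After iteration 9: num = 17, first = 25, right = 25
After iteration 10: num = 6, first = 25, right = 25
Loop ends.

Final answer: 25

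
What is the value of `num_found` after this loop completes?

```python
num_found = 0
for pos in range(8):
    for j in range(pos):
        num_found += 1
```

Let's trace through this code step by step.

Initialize: num_found = 0
Entering loop: for pos in range(8):
After iteration 1: pos = 0, num_found = 0
After iteration 2: pos = 1, num_found = 1, j = 0
After iteration 3: pos = 2, num_found = 3, j = 1
After iteration 4: pos = 3, num_found = 6, j = 2
After iteration 5: pos = 4, num_found = 10, j = 3
After iteration 6: pos = 5, num_found = 15, j = 4
After iteration 7: pos = 6, num_found = 21, j = 5
After iteration 8: pos = 7, num_found = 28, j = 6
Loop ends.

Final answer: 28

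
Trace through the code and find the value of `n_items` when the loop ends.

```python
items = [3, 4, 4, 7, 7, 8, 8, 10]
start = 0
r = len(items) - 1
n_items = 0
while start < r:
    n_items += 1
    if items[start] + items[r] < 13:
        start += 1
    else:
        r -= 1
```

Let's trace through this code step by step.

Initialize: items = [3, 4, 4, 7, 7, 8, 8, 10]
Initialize: start = 0
Initialize: r = 7
Initialize: n_items = 0
Entering loop: while start < r:
After iteration 1: start = 0, r = 6, n_items = 1
After iteration 2: start = 1, r = 6, n_items = 2
After iteration 3: start = 2, r = 6, n_items = 3
After iteration 4: start = 3, r = 6, n_items = 4
After iteration 5: start = 3, r = 5, n_items = 5
After iteration 6: start = 3, r = 4, n_items = 6
After iteration 7: start = 3, r = 3, n_items = 7
Loop ends.

Final answer: 7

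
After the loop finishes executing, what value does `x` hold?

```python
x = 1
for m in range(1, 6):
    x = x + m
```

Let's trace through this code step by step.

Initialize: x = 1
Entering loop: for m in range(1, 6):
After iteration 1: m = 1, x = 2
After iteration 2: m = 2, x = 4
After iteration 3: m = 3, x = 7
After iteration 4: m = 4, x = 11
After iteration 5: m = 5, x = 16
Loop ends.

Final answer: 16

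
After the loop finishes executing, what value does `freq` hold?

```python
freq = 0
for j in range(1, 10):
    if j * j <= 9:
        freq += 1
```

Let's trace through this code step by step.

Initialize: freq = 0
Entering loop: for j in range(1, 10):
After iteration 1: j = 1, freq = 1
After iteration 2: j = 2, freq = 2
After iteration 3: j = 3, freq = 3
After iteration 4: j = 4, freq = 3
After iteration 5: j = 5, freq = 3
After iteration 6: j = 6, freq = 3
After iteration 7: j = 7, freq = 3
After iteration 8: j = 8, freq = 3
After iteration 9: j = 9, freq = 3
Loop ends.

Final answer: 3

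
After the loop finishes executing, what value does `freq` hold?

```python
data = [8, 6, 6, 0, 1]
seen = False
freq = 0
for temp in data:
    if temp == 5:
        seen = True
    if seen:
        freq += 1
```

Let's trace through this code step by step.

Initialize: data = [8, 6, 6, 0, 1]
Initialize: seen = False
Initialize: freq = 0
Entering loop: for temp in data:
After iteration 1: temp = 8, freq = 0
After iteration 2: temp = 6, freq = 0
After iteration 3: temp = 6, freq = 0
After iteration 4: temp = 0, freq = 0
After iteration 5: temp = 1, freq = 0
Loop ends.

Final answer: 0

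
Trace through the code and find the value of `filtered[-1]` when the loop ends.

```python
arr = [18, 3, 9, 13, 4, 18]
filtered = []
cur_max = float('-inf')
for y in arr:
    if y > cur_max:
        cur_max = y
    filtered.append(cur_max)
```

Let's trace through this code step by step.

Initialize: arr = [18, 3, 9, 13, 4, 18]
Initialize: filtered = []
Initialize: cur_max = -inf
Entering loop: for y in arr:
After iteration 1: y = 18, filtered = [18], cur_max = 18
After iteration 2: y = 3, filtered = [18, 18], cur_max = 18
After iteration 3: y = 9, filtered = [18, 18, 18], cur_max = 18
After iteration 4: y = 13, filtered = [18, 18, 18, 18], cur_max = 18
After iteration 5: y = 4, filtered = [18, 18, 18, 18, 18], cur_max = 18
After iteration 6: y = 18, filtered = [18, 18, 18, 18, 18, 18], cur_max = 18
Loop ends.
filtered[-1] = 18

Final answer: 18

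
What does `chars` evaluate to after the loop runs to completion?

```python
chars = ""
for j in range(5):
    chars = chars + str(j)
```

Let's trace through this code step by step.

Initialize: chars = ''
Entering loop: for j in range(5):
After iteration 1: j = 0, chars = '0'
After iteration 2: j = 1, chars = '01'
After iteration 3: j = 2, chars = '012'
After iteration 4: j = 3, chars = '0123'
After iteration 5: j = 4, chars = '01234'
Loop ends.

Final answer: '01234'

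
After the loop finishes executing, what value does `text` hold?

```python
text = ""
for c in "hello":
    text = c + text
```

Let's trace through this code step by step.

Initialize: text = ''
Entering loop: for c in "hello":
After iteration 1: c = 'h', text = 'h'
After iteration 2: c = 'e', text = 'eh'
After iteration 3: c = 'l', text = 'leh'
After iteration 4: c = 'l', text = 'lleh'
After iteration 5: c = 'o', text = 'olleh'
Loop ends.

Final answer: 'olleh'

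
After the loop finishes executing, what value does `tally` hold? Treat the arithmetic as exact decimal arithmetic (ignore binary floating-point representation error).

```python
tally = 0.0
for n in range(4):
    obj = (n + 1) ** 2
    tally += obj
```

Let's trace through this code step by step.

Initialize: tally = 0.0
Entering loop: for n in range(4):
After iteration 1: n = 0, tally = 1.0, obj = 1
After iteration 2: n = 1, tally = 5.0, obj = 4
After iteration 3: n = 2, tally = 14.0, obj = 9
After iteration 4: n = 3, tally = 30.0, obj = 16
Loop ends.

Final answer: 30.0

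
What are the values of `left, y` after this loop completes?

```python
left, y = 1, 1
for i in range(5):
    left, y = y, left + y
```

Let's trace through this code step by step.

Initialize: left = 1
Initialize: y = 1
Entering loop: for i in range(5):
After iteration 1: i = 0, left = 1, y = 2
After iteration 2: i = 1, left = 2, y = 3
After iteration 3: i = 2, left = 3, y = 5
After iteration 4: i = 3, left = 5, y = 8
After iteration 5: i = 4, left = 8, y = 13
Loop ends.

Final answer: 8, 13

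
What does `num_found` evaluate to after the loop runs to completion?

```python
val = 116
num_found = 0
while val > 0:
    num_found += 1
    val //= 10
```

Let's trace through this code step by step.

Initialize: val = 116
Initialize: num_found = 0
Entering loop: while val > 0:
After iteration 1: val = 11, num_found = 1
After iteration 2: val = 1, num_found = 2
After iteration 3: val = 0, num_found = 3
Loop ends.

Final answer: 3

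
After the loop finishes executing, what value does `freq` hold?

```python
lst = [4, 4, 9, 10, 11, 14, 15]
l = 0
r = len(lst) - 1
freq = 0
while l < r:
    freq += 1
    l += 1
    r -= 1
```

Let's trace through this code step by step.

Initialize: lst = [4, 4, 9, 10, 11, 14, 15]
Initialize: l = 0
Initialize: r = 6
Initialize: freq = 0
Entering loop: while l < r:
After iteration 1: l = 1, r = 5, freq = 1
After iteration 2: l = 2, r = 4, freq = 2
After iteration 3: l = 3, r = 3, freq = 3
Loop ends.

Final answer: 3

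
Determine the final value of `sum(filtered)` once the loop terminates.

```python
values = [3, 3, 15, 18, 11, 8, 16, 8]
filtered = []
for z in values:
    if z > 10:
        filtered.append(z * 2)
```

Let's trace through this code step by step.

Initialize: values = [3, 3, 15, 18, 11, 8, 16, 8]
Initialize: filtered = []
Entering loop: for z in values:
After iteration 1: z = 3, filtered = []
After iteration 2: z = 3, filtered = []
After iteration 3: z = 15, filtered = [30]
After iteration 4: z = 18, filtered = [30, 36]
After iteration 5: z = 11, filtered = [30, 36, 22]
After iteration 6: z = 8, filtered = [30, 36, 22]
After iteration 7: z = 16, filtered = [30, 36, 22, 32]
After iteration 8: z = 8, filtered = [30, 36, 22, 32]
Loop ends.
sum(filtered) = 120

Final answer: 120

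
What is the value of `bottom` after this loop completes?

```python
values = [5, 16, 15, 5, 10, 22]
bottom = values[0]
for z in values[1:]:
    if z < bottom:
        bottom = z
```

Let's trace through this code step by step.

Initialize: values = [5, 16, 15, 5, 10, 22]
Initialize: bottom = 5
Entering loop: for z in values[1:]:
After iteration 1: z = 16, bottom = 5
After iteration 2: z = 15, bottom = 5
After iteration 3: z = 5, bottom = 5
After iteration 4: z = 10, bottom = 5
After iteration 5: z = 22, bottom = 5
Loop ends.

Final answer: 5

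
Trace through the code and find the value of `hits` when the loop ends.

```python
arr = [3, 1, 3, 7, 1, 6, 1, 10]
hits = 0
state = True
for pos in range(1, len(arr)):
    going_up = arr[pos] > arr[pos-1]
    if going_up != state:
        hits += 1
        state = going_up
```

Let's trace through this code step by step.

Initialize: arr = [3, 1, 3, 7, 1, 6, 1, 10]
Initialize: hits = 0
Initialize: state = True
Entering loop: for pos in range(1, len(arr)):
After iteration 1: pos = 1, hits = 1, state = False, going_up = False
After iteration 2: pos = 2, hits = 2, state = True, going_up = True
After iteration 3: pos = 3, hits = 2, state = True, going_up = True
After iteration 4: pos = 4, hits = 3, state = False, going_up = False
After iteration 5: pos = 5, hits = 4, state = True, going_up = True
After iteration 6: pos = 6, hits = 5, state = False, going_up = False
After iteration 7: pos = 7, hits = 6, state = True, going_up = True
Loop ends.

Final answer: 6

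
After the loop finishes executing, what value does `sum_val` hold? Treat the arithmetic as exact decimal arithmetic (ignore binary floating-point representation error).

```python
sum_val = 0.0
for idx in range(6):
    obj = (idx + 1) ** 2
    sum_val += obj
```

Let's trace through this code step by step.

Initialize: sum_val = 0.0
Entering loop: for idx in range(6):
After iteration 1: idx = 0, sum_val = 1.0, obj = 1
After iteration 2: idx = 1, sum_val = 5.0, obj = 4
After iteration 3: idx = 2, sum_val = 14.0, obj = 9
After iteration 4: idx = 3, sum_val = 30.0, obj = 16
After iteration 5: idx = 4, sum_val = 55.0, obj = 25
After iteration 6: idx = 5, sum_val = 91.0, obj = 36
Loop ends.

Final answer: 91.0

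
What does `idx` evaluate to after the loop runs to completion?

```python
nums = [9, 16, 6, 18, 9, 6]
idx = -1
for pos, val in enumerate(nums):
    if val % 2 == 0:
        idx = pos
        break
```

Let's trace through this code step by step.

Initialize: nums = [9, 16, 6, 18, 9, 6]
Initialize: idx = -1
Entering loop: for pos, val in enumerate(nums):
After iteration 1: pos = 0, val = 9, idx = -1
After iteration 2: pos = 1, val = 16, idx = 1
Loop ends.

Final answer: 1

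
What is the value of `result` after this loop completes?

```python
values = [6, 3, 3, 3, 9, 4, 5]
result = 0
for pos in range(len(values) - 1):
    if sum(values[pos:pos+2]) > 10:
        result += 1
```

Let's trace through this code step by step.

Initialize: values = [6, 3, 3, 3, 9, 4, 5]
Initialize: result = 0
Entering loop: for pos in range(len(values) - 1):
After iteration 1: pos = 0, result = 0
After iteration 2: pos = 1, result = 0
After iteration 3: pos = 2, result = 0
After iteration 4: pos = 3, result = 1
After iteration 5: pos = 4, result = 2
After iteration 6: pos = 5, result = 2
Loop ends.

Final answer: 2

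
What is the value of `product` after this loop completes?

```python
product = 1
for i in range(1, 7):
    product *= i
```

Let's trace through this code step by step.

Initialize: product = 1
Entering loop: for i in range(1, 7):
After iteration 1: i = 1, product = 1
After iteration 2: i = 2, product = 2
After iteration 3: i = 3, product = 6
After iteration 4: i = 4, product = 24
After iteration 5: i = 5, product = 120
After iteration 6: i = 6, product = 720
Loop ends.

Final answer: 720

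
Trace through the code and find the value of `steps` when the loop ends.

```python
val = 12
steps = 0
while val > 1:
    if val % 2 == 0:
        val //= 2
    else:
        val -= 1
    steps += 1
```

Let's trace through this code step by step.

Initialize: val = 12
Initialize: steps = 0
Entering loop: while val > 1:
After iteration 1: val = 6, steps = 1
After iteration 2: val = 3, steps = 2
After iteration 3: val = 2, steps = 3
After iteration 4: val = 1, steps = 4
Loop ends.

Final answer: 4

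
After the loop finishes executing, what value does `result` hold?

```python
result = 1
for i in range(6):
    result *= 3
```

Let's trace through this code step by step.

Initialize: result = 1
Entering loop: for i in range(6):
After iteration 1: i = 0, result = 3
After iteration 2: i = 1, result = 9
After iteration 3: i = 2, result = 27
After iteration 4: i = 3, result = 81
After iteration 5: i = 4, result = 243
After iteration 6: i = 5, result = 729
Loop ends.

Final answer: 729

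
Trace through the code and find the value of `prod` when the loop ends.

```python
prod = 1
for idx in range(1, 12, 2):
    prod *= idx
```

Let's trace through this code step by step.

Initialize: prod = 1
Entering loop: for idx in range(1, 12, 2):
After iteration 1: idx = 1, prod = 1
After iteration 2: idx = 3, prod = 3
After iteration 3: idx = 5, prod = 15
After iteration 4: idx = 7, prod = 105
After iteration 5: idx = 9, prod = 945
After iteration 6: idx = 11, prod = 10395
Loop ends.

Final answer: 10395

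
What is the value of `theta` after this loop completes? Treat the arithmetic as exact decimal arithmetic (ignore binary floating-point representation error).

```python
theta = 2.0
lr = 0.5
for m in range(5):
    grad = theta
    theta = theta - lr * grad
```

Let's trace through this code step by step.

Initialize: theta = 2.0
Initialize: lr = 0.5
Entering loop: for m in range(5):
After iteration 1: m = 0, theta = 1.0, grad = 2.0
After iteration 2: m = 1, theta = 0.5, grad = 1.0
After iteration 3: m = 2, theta = 0.25, grad = 0.5
After iteration 4: m = 3, theta = 0.125, grad = 0.25
After iteration 5: m = 4, theta = 0.0625, grad = 0.125
Loop ends.

Final answer: 0.0625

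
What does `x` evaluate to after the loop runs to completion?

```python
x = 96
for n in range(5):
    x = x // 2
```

Let's trace through this code step by step.

Initialize: x = 96
Entering loop: for n in range(5):
After iteration 1: n = 0, x = 48
After iteration 2: n = 1, x = 24
After iteration 3: n = 2, x = 12
After iteration 4: n = 3, x = 6
After iteration 5: n = 4, x = 3
Loop ends.

Final answer: 3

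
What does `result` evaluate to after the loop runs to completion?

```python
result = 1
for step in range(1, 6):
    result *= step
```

Let's trace through this code step by step.

Initialize: result = 1
Entering loop: for step in range(1, 6):
After iteration 1: step = 1, result = 1
After iteration 2: step = 2, result = 2
After iteration 3: step = 3, result = 6
After iteration 4: step = 4, result = 24
After iteration 5: step = 5, result = 120
Loop ends.

Final answer: 120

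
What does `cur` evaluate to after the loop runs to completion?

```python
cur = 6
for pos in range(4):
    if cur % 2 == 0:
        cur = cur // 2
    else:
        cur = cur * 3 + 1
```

Let's trace through this code step by step.

Initialize: cur = 6
Entering loop: for pos in range(4):
After iteration 1: pos = 0, cur = 3
After iteration 2: pos = 1, cur = 10
After iteration 3: pos = 2, cur = 5
After iteration 4: pos = 3, cur = 16
Loop ends.

Final answer: 16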